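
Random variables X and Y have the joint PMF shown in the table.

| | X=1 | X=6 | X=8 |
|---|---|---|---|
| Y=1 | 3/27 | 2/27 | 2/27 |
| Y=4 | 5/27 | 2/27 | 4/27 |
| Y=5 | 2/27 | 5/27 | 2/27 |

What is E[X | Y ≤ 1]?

31/7

P(Y ≤ 1) = 7/27.
Σ X·P over the event = 1·(3/27) + 6·(2/27) + 8·(2/27) = 31/27.
E[X | Y ≤ 1] = (31/27) / (7/27) = 31/7.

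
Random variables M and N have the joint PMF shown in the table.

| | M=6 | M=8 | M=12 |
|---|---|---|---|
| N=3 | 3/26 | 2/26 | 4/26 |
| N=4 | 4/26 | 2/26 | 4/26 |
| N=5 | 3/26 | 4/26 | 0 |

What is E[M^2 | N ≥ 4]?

1212/17

P(N ≥ 4) = 17/26.
Σ M^2·P over the event = 36·(4/26) + 36·(3/26) + 64·(2/26) + 64·(4/26) + 144·(4/26) = 606/13.
E[M^2 | N ≥ 4] = (606/13) / (17/26) = 1212/17.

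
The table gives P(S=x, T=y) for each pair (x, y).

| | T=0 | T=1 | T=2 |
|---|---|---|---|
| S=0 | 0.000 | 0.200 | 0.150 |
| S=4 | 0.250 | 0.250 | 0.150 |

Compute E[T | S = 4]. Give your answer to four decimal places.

P(S = 4) = 0.650.
Σ T·P over the event = 0·(0.250) + 1·(0.250) + 2·(0.150) = 0.550.
E[T | S = 4] = (0.550) / (0.650) = 0.8462.

0.8462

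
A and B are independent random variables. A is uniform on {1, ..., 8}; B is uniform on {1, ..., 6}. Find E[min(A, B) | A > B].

P(A > B) = 9/16.
Summing min(A,B)·P(x,y) over outcomes with A > B gives 77/48.
E[min(A, B) | A > B] = (77/48) / (9/16) = 77/27.

77/27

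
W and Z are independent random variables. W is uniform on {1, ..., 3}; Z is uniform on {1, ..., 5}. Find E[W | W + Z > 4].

Outcomes with W + Z > 4: (1,4), (1,5), (2,3), (2,4), (2,5), (3,2), (3,3), (3,4), (3,5), each with probability 1/15.
E[W | W + Z > 4] = (1 + 1 + 2 + 2 + 2 + 3 + 3 + 3 + 3) / 9 = 20/9.

20/9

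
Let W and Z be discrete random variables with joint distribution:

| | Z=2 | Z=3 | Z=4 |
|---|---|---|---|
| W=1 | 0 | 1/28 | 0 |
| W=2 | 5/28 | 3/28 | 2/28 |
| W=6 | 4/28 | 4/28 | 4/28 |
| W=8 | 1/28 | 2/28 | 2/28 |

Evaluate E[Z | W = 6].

P(W = 6) = 3/7.
Σ Z·P over the event = 2·(4/28) + 3·(4/28) + 4·(4/28) = 9/7.
E[Z | W = 6] = (9/7) / (3/7) = 3.

3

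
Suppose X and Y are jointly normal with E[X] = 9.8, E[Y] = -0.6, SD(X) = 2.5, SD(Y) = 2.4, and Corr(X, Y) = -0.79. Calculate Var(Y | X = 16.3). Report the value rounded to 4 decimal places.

2.1652

For a bivariate normal, Var(Y | X=x) = σ_Y²(1 − ρ²).
Var(Y | X=16.3) = (2.4)²·(1 − (-0.79)²) = 5.76·0.3759 = 2.1652.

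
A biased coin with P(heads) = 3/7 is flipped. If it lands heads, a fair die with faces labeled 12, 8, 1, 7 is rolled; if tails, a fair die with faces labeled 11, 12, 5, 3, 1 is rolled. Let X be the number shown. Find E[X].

233/35

E[X | heads] = (12+8+1+7)/4 = 7.
E[X | tails] = (11+12+5+3+1)/5 = 32/5.
By the law of total expectation,
E[X] = (3/7)·(7) + (4/7)·(32/5) = 233/35.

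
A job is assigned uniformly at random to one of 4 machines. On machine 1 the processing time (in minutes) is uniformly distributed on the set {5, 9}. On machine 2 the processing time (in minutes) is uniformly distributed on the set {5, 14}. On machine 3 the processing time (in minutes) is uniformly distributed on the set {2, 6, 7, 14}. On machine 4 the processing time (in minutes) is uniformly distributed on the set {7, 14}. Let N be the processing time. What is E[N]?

E[N | machine 1] = (5+9)/2 = 7.
E[N | machine 2] = (5+14)/2 = 19/2.
E[N | machine 3] = (2+6+7+14)/4 = 29/4.
E[N | machine 4] = (7+14)/2 = 21/2.
By the law of total expectation,
E[N] = (1/4)·(7) + (1/4)·(19/2) + (1/4)·(29/4) + (1/4)·(21/2) = 137/16.

137/16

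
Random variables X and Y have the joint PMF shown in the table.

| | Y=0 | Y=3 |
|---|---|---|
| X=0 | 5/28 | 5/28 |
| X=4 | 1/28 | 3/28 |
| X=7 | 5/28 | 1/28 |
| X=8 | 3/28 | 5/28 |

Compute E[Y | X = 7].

1/2

P(X = 7) = 3/14.
Σ Y·P over the event = 0·(5/28) + 3·(1/28) = 3/28.
E[Y | X = 7] = (3/28) / (3/14) = 1/2.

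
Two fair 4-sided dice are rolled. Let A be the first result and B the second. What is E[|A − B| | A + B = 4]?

4/3

Outcomes with A + B = 4: (1,3), (2,2), (3,1), each with probability 1/16.
E[|A − B| | A + B = 4] = (2 + 0 + 2) / 3 = 4/3.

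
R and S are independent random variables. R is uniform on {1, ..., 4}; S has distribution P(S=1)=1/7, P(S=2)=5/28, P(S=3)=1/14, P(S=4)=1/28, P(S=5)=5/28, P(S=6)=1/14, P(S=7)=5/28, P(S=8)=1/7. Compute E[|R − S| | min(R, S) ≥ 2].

95/36

P(min(R, S) ≥ 2) = 9/14.
Summing |R−S|·P(x,y) over outcomes with min(R, S) ≥ 2 gives 95/56.
E[|R − S| | min(R, S) ≥ 2] = (95/56) / (9/14) = 95/36.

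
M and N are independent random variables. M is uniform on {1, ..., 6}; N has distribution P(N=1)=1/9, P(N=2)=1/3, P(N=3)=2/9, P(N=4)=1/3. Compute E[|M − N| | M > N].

66/29

P(M > N) = 29/54.
Summing |M−N|·P(x,y) over outcomes with M > N gives 11/9.
E[|M − N| | M > N] = (11/9) / (29/54) = 66/29.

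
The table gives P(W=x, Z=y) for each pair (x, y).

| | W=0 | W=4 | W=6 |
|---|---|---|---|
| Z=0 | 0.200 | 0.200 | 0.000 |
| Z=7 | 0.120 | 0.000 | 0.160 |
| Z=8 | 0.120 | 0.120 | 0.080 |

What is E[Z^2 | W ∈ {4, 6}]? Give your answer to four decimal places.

36.8571

P(W ∈ {4, 6}) = 0.560.
Σ Z^2·P over the event = 0·(0.200) + 64·(0.120) + 49·(0.160) + 64·(0.080) = 20.640.
E[Z^2 | W ∈ {4, 6}] = (20.640) / (0.560) = 36.8571.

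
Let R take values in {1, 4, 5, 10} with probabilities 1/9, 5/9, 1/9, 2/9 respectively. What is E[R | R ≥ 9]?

P(R ≥ 9) = 2/9.
Σ over the event: 10·2/9 = 20/9.
E[R | R ≥ 9] = (20/9) / (2/9) = 10.

10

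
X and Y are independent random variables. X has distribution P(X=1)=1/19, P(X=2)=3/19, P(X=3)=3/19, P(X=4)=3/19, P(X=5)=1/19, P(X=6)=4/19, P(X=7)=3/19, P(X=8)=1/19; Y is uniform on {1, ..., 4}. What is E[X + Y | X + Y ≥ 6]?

P(X + Y ≥ 6) = 27/38.
Summing (X+Y)·P(x,y) over outcomes with X + Y ≥ 6 gives 221/38.
E[X + Y | X + Y ≥ 6] = (221/38) / (27/38) = 221/27.

221/27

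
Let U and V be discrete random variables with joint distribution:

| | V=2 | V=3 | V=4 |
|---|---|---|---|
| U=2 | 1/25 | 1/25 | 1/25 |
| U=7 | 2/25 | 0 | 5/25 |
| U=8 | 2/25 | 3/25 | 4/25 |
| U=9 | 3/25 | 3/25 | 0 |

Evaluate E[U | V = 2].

P(V = 2) = 8/25.
Σ U·P over the event = 2·(1/25) + 7·(2/25) + 8·(2/25) + 9·(3/25) = 59/25.
E[U | V = 2] = (59/25) / (8/25) = 59/8.

59/8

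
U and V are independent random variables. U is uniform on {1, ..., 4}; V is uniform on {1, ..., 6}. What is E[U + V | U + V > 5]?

52/7

P(U + V > 5) = 7/12.
Summing (U+V)·P(x,y) over outcomes with U + V > 5 gives 13/3.
E[U + V | U + V > 5] = (13/3) / (7/12) = 52/7.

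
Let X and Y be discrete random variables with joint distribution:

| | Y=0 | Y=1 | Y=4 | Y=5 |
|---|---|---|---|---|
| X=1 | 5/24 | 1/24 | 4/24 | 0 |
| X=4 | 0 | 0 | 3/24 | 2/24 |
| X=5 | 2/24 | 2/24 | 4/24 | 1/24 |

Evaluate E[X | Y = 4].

P(Y = 4) = 11/24.
Σ X·P over the event = 1·(4/24) + 4·(3/24) + 5·(4/24) = 3/2.
E[X | Y = 4] = (3/2) / (11/24) = 36/11.

36/11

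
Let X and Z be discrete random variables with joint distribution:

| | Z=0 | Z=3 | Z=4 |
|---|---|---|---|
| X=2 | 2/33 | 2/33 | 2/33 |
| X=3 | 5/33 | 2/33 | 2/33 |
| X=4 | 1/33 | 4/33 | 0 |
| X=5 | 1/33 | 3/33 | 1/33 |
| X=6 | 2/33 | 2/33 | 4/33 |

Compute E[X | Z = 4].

13/3

P(Z = 4) = 3/11.
Σ X·P over the event = 2·(2/33) + 3·(2/33) + 5·(1/33) + 6·(4/33) = 13/11.
E[X | Z = 4] = (13/11) / (3/11) = 13/3.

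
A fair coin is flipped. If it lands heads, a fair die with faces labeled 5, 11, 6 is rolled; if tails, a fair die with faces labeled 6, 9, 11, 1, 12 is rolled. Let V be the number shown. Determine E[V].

227/30

E[V | heads] = (5+11+6)/3 = 22/3.
E[V | tails] = (6+9+11+1+12)/5 = 39/5.
By the law of total expectation,
E[V] = (1/2)·(22/3) + (1/2)·(39/5) = 227/30.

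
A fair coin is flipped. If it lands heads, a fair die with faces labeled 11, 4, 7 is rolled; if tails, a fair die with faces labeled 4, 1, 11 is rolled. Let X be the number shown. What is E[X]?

E[X | heads] = (11+4+7)/3 = 22/3.
E[X | tails] = (4+1+11)/3 = 16/3.
By the law of total expectation,
E[X] = (1/2)·(22/3) + (1/2)·(16/3) = 19/3.

19/3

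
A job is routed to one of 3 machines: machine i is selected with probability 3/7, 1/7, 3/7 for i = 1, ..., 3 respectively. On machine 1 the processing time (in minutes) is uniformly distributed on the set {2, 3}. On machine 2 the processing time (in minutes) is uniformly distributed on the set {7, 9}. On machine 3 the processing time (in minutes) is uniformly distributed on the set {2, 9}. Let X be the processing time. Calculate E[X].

E[X | machine 1] = (2+3)/2 = 5/2.
E[X | machine 2] = (7+9)/2 = 8.
E[X | machine 3] = (2+9)/2 = 11/2.
By the law of total expectation,
E[X] = (3/7)·(5/2) + (1/7)·(8) + (3/7)·(11/2) = 32/7.

32/7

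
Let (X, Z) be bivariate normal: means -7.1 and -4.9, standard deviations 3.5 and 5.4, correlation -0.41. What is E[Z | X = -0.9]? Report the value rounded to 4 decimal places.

-8.8219

The regression of Z on X has slope ρ·σ_Z/σ_X and passes through (μ_X, μ_Z).
E[Z | X=-0.9] = -4.9 + (-0.41)·(5.4/3.5)·(-0.9 − (-7.1)) = -4.9 + (-0.63257)·(6.2) = -8.8219.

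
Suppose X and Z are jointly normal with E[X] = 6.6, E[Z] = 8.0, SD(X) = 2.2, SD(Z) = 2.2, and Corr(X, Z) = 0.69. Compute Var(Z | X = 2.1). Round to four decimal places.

2.5357

The conditional variance in a bivariate normal is σ_Z²(1 − ρ²), independent of x.
Var(Z | X=2.1) = (2.2)²·(1 − (0.69)²) = 4.84·0.5239 = 2.5357.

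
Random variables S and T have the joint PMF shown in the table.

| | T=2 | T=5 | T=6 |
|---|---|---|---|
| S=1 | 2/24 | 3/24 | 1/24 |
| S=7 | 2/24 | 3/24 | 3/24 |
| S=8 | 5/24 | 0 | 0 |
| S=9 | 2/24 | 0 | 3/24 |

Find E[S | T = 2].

P(T = 2) = 11/24.
Σ S·P over the event = 1·(2/24) + 7·(2/24) + 8·(5/24) + 9·(2/24) = 37/12.
E[S | T = 2] = (37/12) / (11/24) = 74/11.

74/11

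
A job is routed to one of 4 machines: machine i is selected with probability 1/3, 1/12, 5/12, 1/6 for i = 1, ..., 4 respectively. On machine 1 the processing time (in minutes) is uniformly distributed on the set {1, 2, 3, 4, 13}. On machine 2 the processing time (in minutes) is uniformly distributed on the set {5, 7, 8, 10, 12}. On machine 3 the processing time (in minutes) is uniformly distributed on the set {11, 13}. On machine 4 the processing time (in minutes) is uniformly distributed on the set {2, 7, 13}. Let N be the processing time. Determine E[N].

E[N | machine 1] = (1+2+3+4+13)/5 = 23/5.
E[N | machine 2] = (5+7+8+10+12)/5 = 42/5.
E[N | machine 3] = (11+13)/2 = 12.
E[N | machine 4] = (2+7+13)/3 = 22/3.
By the law of total expectation,
E[N] = (1/3)·(23/5) + (1/12)·(42/5) + (5/12)·(12) + (1/6)·(22/3) = 761/90.

761/90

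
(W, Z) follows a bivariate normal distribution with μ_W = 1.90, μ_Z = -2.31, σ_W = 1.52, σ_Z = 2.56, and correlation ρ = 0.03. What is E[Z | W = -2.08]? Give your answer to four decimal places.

E[Z | W=x] = μ_Z + ρ(σ_Z/σ_W)(x − μ_W) for jointly normal variables.
E[Z | W=-2.08] = -2.31 + (0.03)·(2.56/1.52)·(-2.08 − (1.90)) = -2.31 + (0.050526)·(-3.98) = -2.5111.

-2.5111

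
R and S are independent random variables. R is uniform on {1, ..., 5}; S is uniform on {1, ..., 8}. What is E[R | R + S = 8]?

3

Outcomes with R + S = 8: (1,7), (2,6), (3,5), (4,4), (5,3), each with probability 1/40.
E[R | R + S = 8] = (1 + 2 + 3 + 4 + 5) / 5 = 3.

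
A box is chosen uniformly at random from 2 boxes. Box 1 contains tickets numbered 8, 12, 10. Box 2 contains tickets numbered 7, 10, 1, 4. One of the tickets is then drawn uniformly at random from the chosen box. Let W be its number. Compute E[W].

E[W | box 1] = (8+12+10)/3 = 10.
E[W | box 2] = (7+10+1+4)/4 = 11/2.
E[W] = (1/2)·(10) + (1/2)·(11/2) = 31/4.

31/4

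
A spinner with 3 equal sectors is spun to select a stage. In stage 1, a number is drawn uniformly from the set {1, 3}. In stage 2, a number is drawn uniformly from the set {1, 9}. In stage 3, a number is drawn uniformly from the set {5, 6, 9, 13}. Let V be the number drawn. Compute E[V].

E[V | stage 1] = (1+3)/2 = 2.
E[V | stage 2] = (1+9)/2 = 5.
E[V | stage 3] = (5+6+9+13)/4 = 33/4.
By the law of total expectation,
E[V] = (1/3)·(2) + (1/3)·(5) + (1/3)·(33/4) = 61/12.

61/12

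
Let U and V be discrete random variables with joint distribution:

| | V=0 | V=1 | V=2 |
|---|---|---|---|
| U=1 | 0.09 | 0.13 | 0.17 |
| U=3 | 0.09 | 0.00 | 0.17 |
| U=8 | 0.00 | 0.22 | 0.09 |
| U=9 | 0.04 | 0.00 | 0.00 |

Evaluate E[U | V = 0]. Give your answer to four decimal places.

P(V = 0) = 0.22.
Σ U·P over the event = 1·(0.09) + 3·(0.09) + 9·(0.04) = 0.72.
E[U | V = 0] = (0.72) / (0.22) = 3.2727.

3.2727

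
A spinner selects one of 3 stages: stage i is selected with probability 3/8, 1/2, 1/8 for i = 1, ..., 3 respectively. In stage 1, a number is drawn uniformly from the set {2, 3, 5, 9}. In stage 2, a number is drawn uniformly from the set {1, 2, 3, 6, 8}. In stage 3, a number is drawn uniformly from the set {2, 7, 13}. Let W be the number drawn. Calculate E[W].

E[W | stage 1] = (2+3+5+9)/4 = 19/4.
E[W | stage 2] = (1+2+3+6+8)/5 = 4.
E[W | stage 3] = (2+7+13)/3 = 22/3.
By the law of total expectation,
E[W] = (3/8)·(19/4) + (1/2)·(4) + (1/8)·(22/3) = 451/96.

451/96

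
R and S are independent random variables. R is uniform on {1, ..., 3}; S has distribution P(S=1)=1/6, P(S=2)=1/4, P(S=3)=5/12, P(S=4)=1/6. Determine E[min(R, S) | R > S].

P(R > S) = 7/36.
Summing min(R,S)·P(x,y) over outcomes with R > S gives 5/18.
E[min(R, S) | R > S] = (5/18) / (7/36) = 10/7.

10/7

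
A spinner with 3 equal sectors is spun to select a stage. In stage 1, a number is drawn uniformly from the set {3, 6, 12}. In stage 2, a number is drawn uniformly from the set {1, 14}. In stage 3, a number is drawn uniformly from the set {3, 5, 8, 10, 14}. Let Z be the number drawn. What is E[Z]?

E[Z | stage 1] = (3+6+12)/3 = 7.
E[Z | stage 2] = (1+14)/2 = 15/2.
E[Z | stage 3] = (3+5+8+10+14)/5 = 8.
By the law of total expectation,
E[Z] = (1/3)·(7) + (1/3)·(15/2) + (1/3)·(8) = 15/2.

15/2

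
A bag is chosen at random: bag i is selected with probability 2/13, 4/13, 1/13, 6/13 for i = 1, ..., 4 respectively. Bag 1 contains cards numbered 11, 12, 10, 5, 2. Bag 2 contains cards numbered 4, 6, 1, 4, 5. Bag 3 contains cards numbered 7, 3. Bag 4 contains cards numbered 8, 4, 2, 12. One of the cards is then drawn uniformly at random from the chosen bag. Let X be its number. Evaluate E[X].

E[X | bag 1] = (11+12+10+5+2)/5 = 8.
E[X | bag 2] = (4+6+1+4+5)/5 = 4.
E[X | bag 3] = (7+3)/2 = 5.
E[X | bag 4] = (8+4+2+12)/4 = 13/2.
By the law of total expectation,
E[X] = (2/13)·(8) + (4/13)·(4) + (1/13)·(5) + (6/13)·(13/2) = 76/13.

76/13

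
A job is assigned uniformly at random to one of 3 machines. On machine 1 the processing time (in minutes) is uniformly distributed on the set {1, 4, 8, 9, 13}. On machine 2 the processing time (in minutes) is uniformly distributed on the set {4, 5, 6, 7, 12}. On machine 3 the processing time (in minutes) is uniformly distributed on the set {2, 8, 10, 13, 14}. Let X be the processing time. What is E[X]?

116/15

E[X | machine 1] = (1+4+8+9+13)/5 = 7.
E[X | machine 2] = (4+5+6+7+12)/5 = 34/5.
E[X | machine 3] = (2+8+10+13+14)/5 = 47/5.
E[X] = (1/3)·(7) + (1/3)·(34/5) + (1/3)·(47/5) = 116/15.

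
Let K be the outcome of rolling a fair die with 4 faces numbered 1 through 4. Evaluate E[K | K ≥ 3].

7/2

Given K ≥ 3, K is equally likely to be any of {3, 4}.
E[K | K ≥ 3] = (3 + 4) / 2 = 7/2.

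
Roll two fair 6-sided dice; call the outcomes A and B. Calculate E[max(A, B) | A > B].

P(A > B) = 5/12.
Summing max(A,B)·P(x,y) over outcomes with A > B gives 35/18.
E[max(A, B) | A > B] = (35/18) / (5/12) = 14/3.

14/3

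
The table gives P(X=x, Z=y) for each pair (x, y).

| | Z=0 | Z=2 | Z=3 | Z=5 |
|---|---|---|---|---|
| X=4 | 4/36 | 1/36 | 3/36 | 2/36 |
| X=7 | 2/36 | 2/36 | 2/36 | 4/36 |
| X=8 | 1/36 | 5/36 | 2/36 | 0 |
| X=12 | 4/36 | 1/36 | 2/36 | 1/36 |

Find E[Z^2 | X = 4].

P(X = 4) = 5/18.
Σ Z^2·P over the event = 0·(4/36) + 4·(1/36) + 9·(3/36) + 25·(2/36) = 9/4.
E[Z^2 | X = 4] = (9/4) / (5/18) = 81/10.

81/10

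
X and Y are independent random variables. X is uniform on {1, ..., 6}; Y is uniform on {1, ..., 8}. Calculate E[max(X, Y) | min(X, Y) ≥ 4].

P(min(X, Y) ≥ 4) = 5/16.
Summing max(X,Y)·P(x,y) over outcomes with min(X, Y) ≥ 4 gives 47/24.
E[max(X, Y) | min(X, Y) ≥ 4] = (47/24) / (5/16) = 94/15.

94/15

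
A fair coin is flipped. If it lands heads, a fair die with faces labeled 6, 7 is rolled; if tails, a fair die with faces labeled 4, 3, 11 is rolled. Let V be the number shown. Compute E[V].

25/4

E[V | heads] = (6+7)/2 = 13/2.
E[V | tails] = (4+3+11)/3 = 6.
E[V] = (1/2)·(13/2) + (1/2)·(6) = 25/4.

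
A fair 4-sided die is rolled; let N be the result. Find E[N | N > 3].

Given N > 3, N is equally likely to be any of {4}.
E[N | N > 3] = (4) / 1 = 4.

4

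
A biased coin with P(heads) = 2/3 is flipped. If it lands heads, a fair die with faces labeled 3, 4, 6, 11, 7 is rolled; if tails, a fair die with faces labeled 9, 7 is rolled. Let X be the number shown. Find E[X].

E[X | heads] = (3+4+6+11+7)/5 = 31/5.
E[X | tails] = (9+7)/2 = 8.
E[X] = (2/3)·(31/5) + (1/3)·(8) = 34/5.

34/5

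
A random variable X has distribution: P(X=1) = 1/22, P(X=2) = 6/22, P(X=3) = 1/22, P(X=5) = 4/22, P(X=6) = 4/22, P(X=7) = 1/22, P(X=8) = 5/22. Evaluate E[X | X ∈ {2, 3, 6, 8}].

79/16

P(X ∈ {2, 3, 6, 8}) = 8/11.
Σ over the event: 2·3/11 + 3·1/22 + 6·2/11 + 8·5/22 = 79/22.
E[X | X ∈ {2, 3, 6, 8}] = (79/22) / (8/11) = 79/16.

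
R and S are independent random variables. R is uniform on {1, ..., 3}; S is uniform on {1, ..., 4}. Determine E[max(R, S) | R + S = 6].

7/2

Outcomes with R + S = 6: (2,4), (3,3), each with probability 1/12.
E[max(R, S) | R + S = 6] = (4 + 3) / 2 = 7/2.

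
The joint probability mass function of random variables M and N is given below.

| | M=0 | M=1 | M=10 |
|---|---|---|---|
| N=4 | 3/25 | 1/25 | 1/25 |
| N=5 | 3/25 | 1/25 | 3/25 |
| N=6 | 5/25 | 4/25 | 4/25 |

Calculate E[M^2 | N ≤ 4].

101/5

P(N ≤ 4) = 1/5.
Σ M^2·P over the event = 0·(3/25) + 1·(1/25) + 100·(1/25) = 101/25.
E[M^2 | N ≤ 4] = (101/25) / (1/5) = 101/5.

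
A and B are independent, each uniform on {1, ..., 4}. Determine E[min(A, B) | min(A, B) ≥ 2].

23/9

Outcomes with min(A, B) ≥ 2: (2,2), (2,3), (2,4), (3,2), (3,3), (3,4), (4,2), (4,3), (4,4), each with probability 1/16.
E[min(A, B) | min(A, B) ≥ 2] = (2 + 2 + 2 + 2 + 3 + 3 + 2 + 3 + 4) / 9 = 23/9.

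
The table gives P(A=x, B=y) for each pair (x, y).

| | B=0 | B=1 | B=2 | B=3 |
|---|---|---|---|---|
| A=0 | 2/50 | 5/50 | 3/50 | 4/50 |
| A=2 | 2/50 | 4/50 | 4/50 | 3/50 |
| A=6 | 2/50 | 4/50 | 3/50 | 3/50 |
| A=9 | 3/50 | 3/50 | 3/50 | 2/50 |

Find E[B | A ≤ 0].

P(A ≤ 0) = 7/25.
Σ B·P over the event = 0·(2/50) + 1·(5/50) + 2·(3/50) + 3·(4/50) = 23/50.
E[B | A ≤ 0] = (23/50) / (7/25) = 23/14.

23/14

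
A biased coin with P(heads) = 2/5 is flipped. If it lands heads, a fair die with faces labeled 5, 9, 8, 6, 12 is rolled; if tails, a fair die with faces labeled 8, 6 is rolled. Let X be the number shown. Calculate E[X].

37/5

E[X | heads] = (5+9+8+6+12)/5 = 8.
E[X | tails] = (8+6)/2 = 7.
By the law of total expectation,
E[X] = (2/5)·(8) + (3/5)·(7) = 37/5.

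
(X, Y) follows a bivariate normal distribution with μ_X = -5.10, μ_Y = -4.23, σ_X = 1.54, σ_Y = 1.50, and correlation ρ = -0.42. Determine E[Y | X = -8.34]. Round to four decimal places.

For a bivariate normal, E[Y | X=x] = μ_Y + ρ·(σ_Y/σ_X)·(x − μ_X).
E[Y | X=-8.34] = -4.23 + (-0.42)·(1.50/1.54)·(-8.34 − (-5.10)) = -4.23 + (-0.40909)·(-3.24) = -2.9045.

-2.9045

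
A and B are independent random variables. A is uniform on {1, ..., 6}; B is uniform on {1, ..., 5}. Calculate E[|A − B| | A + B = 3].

Outcomes with A + B = 3: (1,2), (2,1), each with probability 1/30.
E[|A − B| | A + B = 3] = (1 + 1) / 2 = 1.

1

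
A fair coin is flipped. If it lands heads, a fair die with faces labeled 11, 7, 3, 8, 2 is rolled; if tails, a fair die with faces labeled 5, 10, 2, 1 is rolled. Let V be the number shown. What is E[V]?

107/20

E[V | heads] = (11+7+3+8+2)/5 = 31/5.
E[V | tails] = (5+10+2+1)/4 = 9/2.
By the law of total expectation,
E[V] = (1/2)·(31/5) + (1/2)·(9/2) = 107/20.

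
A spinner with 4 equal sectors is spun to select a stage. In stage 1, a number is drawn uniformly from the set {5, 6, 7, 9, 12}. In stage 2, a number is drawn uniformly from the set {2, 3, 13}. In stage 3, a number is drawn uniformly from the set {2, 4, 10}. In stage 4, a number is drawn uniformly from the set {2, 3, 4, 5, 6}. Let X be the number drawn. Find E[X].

E[X | stage 1] = (5+6+7+9+12)/5 = 39/5.
E[X | stage 2] = (2+3+13)/3 = 6.
E[X | stage 3] = (2+4+10)/3 = 16/3.
E[X | stage 4] = (2+3+4+5+6)/5 = 4.
E[X] = (1/4)·(39/5) + (1/4)·(6) + (1/4)·(16/3) + (1/4)·(4) = 347/60.

347/60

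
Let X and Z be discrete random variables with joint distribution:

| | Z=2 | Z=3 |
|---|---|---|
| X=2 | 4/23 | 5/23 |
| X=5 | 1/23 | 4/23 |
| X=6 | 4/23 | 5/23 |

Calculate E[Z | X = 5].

P(X = 5) = 5/23.
Σ Z·P over the event = 2·(1/23) + 3·(4/23) = 14/23.
E[Z | X = 5] = (14/23) / (5/23) = 14/5.

14/5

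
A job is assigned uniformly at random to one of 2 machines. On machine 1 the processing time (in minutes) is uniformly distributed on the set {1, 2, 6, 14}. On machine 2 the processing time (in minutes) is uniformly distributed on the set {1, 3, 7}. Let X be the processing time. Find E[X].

113/24

E[X | machine 1] = (1+2+6+14)/4 = 23/4.
E[X | machine 2] = (1+3+7)/3 = 11/3.
E[X] = (1/2)·(23/4) + (1/2)·(11/3) = 113/24.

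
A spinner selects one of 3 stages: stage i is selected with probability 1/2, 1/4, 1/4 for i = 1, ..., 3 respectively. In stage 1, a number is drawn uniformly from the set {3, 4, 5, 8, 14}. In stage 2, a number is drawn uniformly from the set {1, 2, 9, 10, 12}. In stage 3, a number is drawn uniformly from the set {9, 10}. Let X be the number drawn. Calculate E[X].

299/40

E[X | stage 1] = (3+4+5+8+14)/5 = 34/5.
E[X | stage 2] = (1+2+9+10+12)/5 = 34/5.
E[X | stage 3] = (9+10)/2 = 19/2.
E[X] = (1/2)·(34/5) + (1/4)·(34/5) + (1/4)·(19/2) = 299/40.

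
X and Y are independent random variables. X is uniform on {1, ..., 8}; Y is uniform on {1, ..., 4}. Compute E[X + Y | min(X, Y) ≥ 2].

P(min(X, Y) ≥ 2) = 21/32.
Summing (X+Y)·P(x,y) over outcomes with min(X, Y) ≥ 2 gives 21/4.
E[X + Y | min(X, Y) ≥ 2] = (21/4) / (21/32) = 8.

8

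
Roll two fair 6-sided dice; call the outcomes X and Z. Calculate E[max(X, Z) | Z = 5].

P(Z = 5) = 1/6.
Summing max(X,Z)·P(x,y) over outcomes with Z = 5 gives 31/36.
E[max(X, Z) | Z = 5] = (31/36) / (1/6) = 31/6.

31/6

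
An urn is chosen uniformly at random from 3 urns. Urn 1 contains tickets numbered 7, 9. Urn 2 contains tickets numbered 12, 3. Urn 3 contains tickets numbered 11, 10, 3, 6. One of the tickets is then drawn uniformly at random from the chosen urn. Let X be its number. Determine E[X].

23/3

E[X | urn 1] = (7+9)/2 = 8.
E[X | urn 2] = (12+3)/2 = 15/2.
E[X | urn 3] = (11+10+3+6)/4 = 15/2.
By the law of total expectation,
E[X] = (1/3)·(8) + (1/3)·(15/2) + (1/3)·(15/2) = 23/3.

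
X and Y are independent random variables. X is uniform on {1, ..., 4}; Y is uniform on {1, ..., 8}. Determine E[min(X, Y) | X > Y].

5/3

Outcomes with X > Y: (2,1), (3,1), (3,2), (4,1), (4,2), (4,3), each with probability 1/32.
E[min(X, Y) | X > Y] = (1 + 1 + 2 + 1 + 2 + 3) / 6 = 5/3.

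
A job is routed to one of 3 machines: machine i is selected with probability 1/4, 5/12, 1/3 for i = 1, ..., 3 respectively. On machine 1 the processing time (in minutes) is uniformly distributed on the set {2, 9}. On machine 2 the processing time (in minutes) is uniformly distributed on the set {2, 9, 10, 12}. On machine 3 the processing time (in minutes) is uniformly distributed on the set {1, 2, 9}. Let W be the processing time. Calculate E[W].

E[W | machine 1] = (2+9)/2 = 11/2.
E[W | machine 2] = (2+9+10+12)/4 = 33/4.
E[W | machine 3] = (1+2+9)/3 = 4.
By the law of total expectation,
E[W] = (1/4)·(11/2) + (5/12)·(33/4) + (1/3)·(4) = 295/48.

295/48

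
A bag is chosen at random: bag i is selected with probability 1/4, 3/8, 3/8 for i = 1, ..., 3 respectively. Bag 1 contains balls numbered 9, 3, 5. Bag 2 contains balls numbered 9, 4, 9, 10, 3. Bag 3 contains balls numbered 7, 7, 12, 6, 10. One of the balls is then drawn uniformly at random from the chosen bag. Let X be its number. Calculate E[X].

E[X | bag 1] = (9+3+5)/3 = 17/3.
E[X | bag 2] = (9+4+9+10+3)/5 = 7.
E[X | bag 3] = (7+7+12+6+10)/5 = 42/5.
By the law of total expectation,
E[X] = (1/4)·(17/3) + (3/8)·(7) + (3/8)·(42/5) = 863/120.

863/120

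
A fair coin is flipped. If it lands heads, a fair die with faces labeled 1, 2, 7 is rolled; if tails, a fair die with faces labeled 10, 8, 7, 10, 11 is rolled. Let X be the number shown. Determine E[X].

E[X | heads] = (1+2+7)/3 = 10/3.
E[X | tails] = (10+8+7+10+11)/5 = 46/5.
E[X] = (1/2)·(10/3) + (1/2)·(46/5) = 94/15.

94/15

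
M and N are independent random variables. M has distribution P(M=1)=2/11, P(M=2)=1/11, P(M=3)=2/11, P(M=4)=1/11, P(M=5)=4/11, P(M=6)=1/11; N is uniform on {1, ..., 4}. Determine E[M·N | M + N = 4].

P(M + N = 4) = 5/44.
Summing MN·P(x,y) over outcomes with M + N = 4 gives 4/11.
E[M·N | M + N = 4] = (4/11) / (5/44) = 16/5.

16/5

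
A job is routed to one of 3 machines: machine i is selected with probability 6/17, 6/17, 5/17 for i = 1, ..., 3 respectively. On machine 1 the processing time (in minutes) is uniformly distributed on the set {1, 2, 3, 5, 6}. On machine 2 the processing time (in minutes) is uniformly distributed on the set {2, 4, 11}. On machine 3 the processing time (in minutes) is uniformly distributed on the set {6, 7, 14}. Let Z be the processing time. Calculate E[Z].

E[Z | machine 1] = (1+2+3+5+6)/5 = 17/5.
E[Z | machine 2] = (2+4+11)/3 = 17/3.
E[Z | machine 3] = (6+7+14)/3 = 9.
By the law of total expectation,
E[Z] = (6/17)·(17/5) + (6/17)·(17/3) + (5/17)·(9) = 497/85.

497/85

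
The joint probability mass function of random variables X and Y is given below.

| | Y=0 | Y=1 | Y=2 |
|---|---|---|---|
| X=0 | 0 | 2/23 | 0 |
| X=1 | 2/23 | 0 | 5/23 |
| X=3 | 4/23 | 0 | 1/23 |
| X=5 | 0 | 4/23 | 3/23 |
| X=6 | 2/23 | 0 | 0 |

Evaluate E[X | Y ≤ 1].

P(Y ≤ 1) = 14/23.
Summing X·P(X=x,Y=y) over the conditioning event gives 2.
E[X | Y ≤ 1] = (2) / (14/23) = 23/7.

23/7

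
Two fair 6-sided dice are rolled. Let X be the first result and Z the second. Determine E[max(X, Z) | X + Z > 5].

67/13

P(X + Z > 5) = 13/18.
Summing max(X,Z)·P(x,y) over outcomes with X + Z > 5 gives 67/18.
E[max(X, Z) | X + Z > 5] = (67/18) / (13/18) = 67/13.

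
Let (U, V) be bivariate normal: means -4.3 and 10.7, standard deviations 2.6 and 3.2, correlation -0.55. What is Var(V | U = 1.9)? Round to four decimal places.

7.1424

The conditional variance in a bivariate normal is σ_V²(1 − ρ²), independent of x.
Var(V | U=1.9) = (3.2)²·(1 − (-0.55)²) = 10.24·0.6975 = 7.1424.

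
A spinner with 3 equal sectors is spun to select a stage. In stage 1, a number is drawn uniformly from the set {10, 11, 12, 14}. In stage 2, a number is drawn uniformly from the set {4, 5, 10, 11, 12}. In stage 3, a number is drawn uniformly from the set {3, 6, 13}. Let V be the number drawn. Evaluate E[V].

1649/180

E[V | stage 1] = (10+11+12+14)/4 = 47/4.
E[V | stage 2] = (4+5+10+11+12)/5 = 42/5.
E[V | stage 3] = (3+6+13)/3 = 22/3.
By the law of total expectation,
E[V] = (1/3)·(47/4) + (1/3)·(42/5) + (1/3)·(22/3) = 1649/180.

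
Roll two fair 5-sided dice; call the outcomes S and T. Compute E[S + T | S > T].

Outcomes with S > T: (2,1), (3,1), (3,2), (4,1), (4,2), (4,3), (5,1), (5,2), (5,3), (5,4), each with probability 1/25.
E[S + T | S > T] = (3 + 4 + 5 + 5 + 6 + 7 + 6 + 7 + 8 + 9) / 10 = 6.

6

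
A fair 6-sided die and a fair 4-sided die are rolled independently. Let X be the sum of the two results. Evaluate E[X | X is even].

6

P(X is even) = 1/2.
Σ over the event: 2·1/24 + 4·1/8 + 6·1/6 + 8·1/8 + 10·1/24 = 3.
E[X | X is even] = (3) / (1/2) = 6.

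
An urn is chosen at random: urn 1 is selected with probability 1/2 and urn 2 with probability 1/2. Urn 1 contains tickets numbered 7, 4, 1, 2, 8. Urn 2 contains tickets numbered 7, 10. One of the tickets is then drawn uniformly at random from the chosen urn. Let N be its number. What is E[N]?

129/20

E[N | urn 1] = (7+4+1+2+8)/5 = 22/5.
E[N | urn 2] = (7+10)/2 = 17/2.
By the law of total expectation,
E[N] = (1/2)·(22/5) + (1/2)·(17/2) = 129/20.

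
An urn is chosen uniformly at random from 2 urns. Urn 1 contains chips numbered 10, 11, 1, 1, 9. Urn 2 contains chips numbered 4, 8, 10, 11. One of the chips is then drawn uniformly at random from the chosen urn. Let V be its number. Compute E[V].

E[V | urn 1] = (10+11+1+1+9)/5 = 32/5.
E[V | urn 2] = (4+8+10+11)/4 = 33/4.
By the law of total expectation,
E[V] = (1/2)·(32/5) + (1/2)·(33/4) = 293/40.

293/40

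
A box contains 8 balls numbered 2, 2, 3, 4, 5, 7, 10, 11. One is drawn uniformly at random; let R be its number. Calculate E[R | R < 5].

P(R < 5) = 1/2.
Σ over the event: 2·1/4 + 3·1/8 + 4·1/8 = 11/8.
E[R | R < 5] = (11/8) / (1/2) = 11/4.

11/4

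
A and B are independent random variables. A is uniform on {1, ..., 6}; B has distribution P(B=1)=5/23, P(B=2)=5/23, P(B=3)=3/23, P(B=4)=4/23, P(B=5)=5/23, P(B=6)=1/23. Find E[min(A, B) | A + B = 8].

P(A + B = 8) = 3/23.
Summing min(A,B)·P(x,y) over outcomes with A + B = 8 gives 26/69.
E[min(A, B) | A + B = 8] = (26/69) / (3/23) = 26/9.

26/9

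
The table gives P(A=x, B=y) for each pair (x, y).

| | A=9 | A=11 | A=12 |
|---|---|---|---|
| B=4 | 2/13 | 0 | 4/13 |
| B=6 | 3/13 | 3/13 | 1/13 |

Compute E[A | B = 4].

11

P(B = 4) = 6/13.
Σ A·P over the event = 9·(2/13) + 12·(4/13) = 66/13.
E[A | B = 4] = (66/13) / (6/13) = 11.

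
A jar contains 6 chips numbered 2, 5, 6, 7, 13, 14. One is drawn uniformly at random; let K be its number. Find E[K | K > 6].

34/3

P(K > 6) = 1/2.
Σ over the event: 7·1/6 + 13·1/6 + 14·1/6 = 17/3.
E[K | K > 6] = (17/3) / (1/2) = 34/3.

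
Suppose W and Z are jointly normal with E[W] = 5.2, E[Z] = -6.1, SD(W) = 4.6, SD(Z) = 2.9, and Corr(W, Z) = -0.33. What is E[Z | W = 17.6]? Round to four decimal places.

For a bivariate normal, E[Z | W=x] = μ_Z + ρ·(σ_Z/σ_W)·(x − μ_W).
E[Z | W=17.6] = -6.1 + (-0.33)·(2.9/4.6)·(17.6 − (5.2)) = -6.1 + (-0.20804)·(12.4) = -8.6797.

-8.6797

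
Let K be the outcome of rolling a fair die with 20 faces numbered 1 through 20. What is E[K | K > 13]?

17

Given K > 13, K is equally likely to be any of {14, 15, 16, 17, 18, 19, 20}.
E[K | K > 13] = (14 + 15 + 16 + 17 + 18 + 19 + 20) / 7 = 17.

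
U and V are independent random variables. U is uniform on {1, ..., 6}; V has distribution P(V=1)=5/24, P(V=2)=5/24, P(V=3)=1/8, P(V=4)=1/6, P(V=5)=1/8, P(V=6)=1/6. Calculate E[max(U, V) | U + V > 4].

573/116

P(U + V > 4) = 29/36.
Summing max(U,V)·P(x,y) over outcomes with U + V > 4 gives 191/48.
E[max(U, V) | U + V > 4] = (191/48) / (29/36) = 573/116.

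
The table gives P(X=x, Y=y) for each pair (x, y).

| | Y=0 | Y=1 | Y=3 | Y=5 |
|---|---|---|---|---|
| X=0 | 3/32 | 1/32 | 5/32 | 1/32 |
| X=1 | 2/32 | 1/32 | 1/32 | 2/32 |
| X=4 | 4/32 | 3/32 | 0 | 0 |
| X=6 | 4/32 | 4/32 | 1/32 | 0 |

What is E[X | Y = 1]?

P(Y = 1) = 9/32.
Σ X·P over the event = 0·(1/32) + 1·(1/32) + 4·(3/32) + 6·(4/32) = 37/32.
E[X | Y = 1] = (37/32) / (9/32) = 37/9.

37/9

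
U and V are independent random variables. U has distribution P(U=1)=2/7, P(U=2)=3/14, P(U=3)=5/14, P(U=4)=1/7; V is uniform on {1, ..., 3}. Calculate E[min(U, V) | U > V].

30/19

P(U > V) = 19/42.
Summing min(U,V)·P(x,y) over outcomes with U > V gives 5/7.
E[min(U, V) | U > V] = (5/7) / (19/42) = 30/19.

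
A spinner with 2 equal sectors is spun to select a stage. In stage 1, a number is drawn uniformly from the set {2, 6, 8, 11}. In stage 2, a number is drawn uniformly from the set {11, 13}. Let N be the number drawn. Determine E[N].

E[N | stage 1] = (2+6+8+11)/4 = 27/4.
E[N | stage 2] = (11+13)/2 = 12.
E[N] = (1/2)·(27/4) + (1/2)·(12) = 75/8.

75/8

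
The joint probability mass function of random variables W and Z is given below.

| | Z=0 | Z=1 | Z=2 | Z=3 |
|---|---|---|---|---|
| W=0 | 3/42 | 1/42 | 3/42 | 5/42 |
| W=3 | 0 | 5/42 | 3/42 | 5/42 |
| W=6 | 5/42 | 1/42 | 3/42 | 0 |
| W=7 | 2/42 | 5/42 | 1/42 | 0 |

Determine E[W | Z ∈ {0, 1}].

P(Z ∈ {0, 1}) = 11/21.
Summing W·P(W=x,Z=y) over the conditioning event gives 50/21.
E[W | Z ∈ {0, 1}] = (50/21) / (11/21) = 50/11.

50/11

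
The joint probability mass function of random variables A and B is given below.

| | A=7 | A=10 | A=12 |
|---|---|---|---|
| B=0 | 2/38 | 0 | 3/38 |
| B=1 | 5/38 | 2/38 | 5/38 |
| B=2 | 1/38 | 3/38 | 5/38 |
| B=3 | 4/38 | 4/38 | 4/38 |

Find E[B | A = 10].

P(A = 10) = 9/38.
Σ B·P over the event = 1·(2/38) + 2·(3/38) + 3·(4/38) = 10/19.
E[B | A = 10] = (10/19) / (9/38) = 20/9.

20/9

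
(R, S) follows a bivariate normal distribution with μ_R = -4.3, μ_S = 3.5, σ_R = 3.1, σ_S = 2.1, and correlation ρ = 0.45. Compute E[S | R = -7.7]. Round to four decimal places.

2.4635

The regression of S on R has slope ρ·σ_S/σ_R and passes through (μ_R, μ_S).
E[S | R=-7.7] = 3.5 + (0.45)·(2.1/3.1)·(-7.7 − (-4.3)) = 3.5 + (0.30484)·(-3.4) = 2.4635.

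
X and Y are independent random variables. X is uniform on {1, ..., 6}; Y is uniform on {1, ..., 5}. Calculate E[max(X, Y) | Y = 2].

11/3

Outcomes with Y = 2: (1,2), (2,2), (3,2), (4,2), (5,2), (6,2), each with probability 1/30.
E[max(X, Y) | Y = 2] = (2 + 2 + 3 + 4 + 5 + 6) / 6 = 11/3.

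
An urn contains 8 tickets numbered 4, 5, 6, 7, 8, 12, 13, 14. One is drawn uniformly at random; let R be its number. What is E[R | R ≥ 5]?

P(R ≥ 5) = 7/8.
Σ over the event: 5·1/8 + 6·1/8 + 7·1/8 + 8·1/8 + 12·1/8 + 13·1/8 + 14·1/8 = 65/8.
E[R | R ≥ 5] = (65/8) / (7/8) = 65/7.

65/7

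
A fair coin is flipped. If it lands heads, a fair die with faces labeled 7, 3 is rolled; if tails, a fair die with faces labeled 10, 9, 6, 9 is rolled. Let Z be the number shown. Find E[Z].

27/4

E[Z | heads] = (7+3)/2 = 5.
E[Z | tails] = (10+9+6+9)/4 = 17/2.
E[Z] = (1/2)·(5) + (1/2)·(17/2) = 27/4.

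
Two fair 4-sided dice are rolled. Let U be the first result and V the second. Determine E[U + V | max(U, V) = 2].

10/3

Outcomes with max(U, V) = 2: (1,2), (2,1), (2,2), each with probability 1/16.
E[U + V | max(U, V) = 2] = (3 + 3 + 4) / 3 = 10/3.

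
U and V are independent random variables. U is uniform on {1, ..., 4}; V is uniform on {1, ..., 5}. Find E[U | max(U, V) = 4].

Outcomes with max(U, V) = 4: (1,4), (2,4), (3,4), (4,1), (4,2), (4,3), (4,4), each with probability 1/20.
E[U | max(U, V) = 4] = (1 + 2 + 3 + 4 + 4 + 4 + 4) / 7 = 22/7.

22/7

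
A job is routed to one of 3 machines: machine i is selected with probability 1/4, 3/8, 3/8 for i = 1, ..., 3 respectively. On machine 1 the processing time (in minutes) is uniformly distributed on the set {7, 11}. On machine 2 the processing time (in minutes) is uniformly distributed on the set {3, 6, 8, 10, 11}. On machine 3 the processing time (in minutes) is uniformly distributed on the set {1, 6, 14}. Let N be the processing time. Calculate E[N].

309/40

E[N | machine 1] = (7+11)/2 = 9.
E[N | machine 2] = (3+6+8+10+11)/5 = 38/5.
E[N | machine 3] = (1+6+14)/3 = 7.
E[N] = (1/4)·(9) + (3/8)·(38/5) + (3/8)·(7) = 309/40.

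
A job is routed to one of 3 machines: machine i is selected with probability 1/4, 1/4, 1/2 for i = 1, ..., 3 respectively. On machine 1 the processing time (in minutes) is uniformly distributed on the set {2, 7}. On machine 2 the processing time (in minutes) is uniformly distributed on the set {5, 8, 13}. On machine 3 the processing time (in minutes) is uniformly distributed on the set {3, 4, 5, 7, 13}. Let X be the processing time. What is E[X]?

779/120

E[X | machine 1] = (2+7)/2 = 9/2.
E[X | machine 2] = (5+8+13)/3 = 26/3.
E[X | machine 3] = (3+4+5+7+13)/5 = 32/5.
E[X] = (1/4)·(9/2) + (1/4)·(26/3) + (1/2)·(32/5) = 779/120.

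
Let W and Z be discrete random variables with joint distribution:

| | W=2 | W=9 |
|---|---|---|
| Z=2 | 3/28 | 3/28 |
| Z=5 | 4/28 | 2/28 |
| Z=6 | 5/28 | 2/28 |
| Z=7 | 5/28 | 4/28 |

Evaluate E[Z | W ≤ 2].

P(W ≤ 2) = 17/28.
Σ Z·P over the event = 2·(3/28) + 5·(4/28) + 6·(5/28) + 7·(5/28) = 13/4.
E[Z | W ≤ 2] = (13/4) / (17/28) = 91/17.

91/17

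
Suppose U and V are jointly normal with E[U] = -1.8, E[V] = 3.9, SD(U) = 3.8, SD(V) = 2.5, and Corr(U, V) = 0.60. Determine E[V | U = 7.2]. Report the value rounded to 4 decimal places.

For a bivariate normal, E[V | U=x] = μ_V + ρ·(σ_V/σ_U)·(x − μ_U).
E[V | U=7.2] = 3.9 + (0.60)·(2.5/3.8)·(7.2 − (-1.8)) = 3.9 + (0.394737)·(9) = 7.4526.

7.4526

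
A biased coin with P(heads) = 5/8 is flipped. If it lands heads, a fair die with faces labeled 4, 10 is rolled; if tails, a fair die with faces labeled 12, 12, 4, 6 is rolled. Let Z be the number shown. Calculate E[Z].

E[Z | heads] = (4+10)/2 = 7.
E[Z | tails] = (12+12+4+6)/4 = 17/2.
By the law of total expectation,
E[Z] = (5/8)·(7) + (3/8)·(17/2) = 121/16.

121/16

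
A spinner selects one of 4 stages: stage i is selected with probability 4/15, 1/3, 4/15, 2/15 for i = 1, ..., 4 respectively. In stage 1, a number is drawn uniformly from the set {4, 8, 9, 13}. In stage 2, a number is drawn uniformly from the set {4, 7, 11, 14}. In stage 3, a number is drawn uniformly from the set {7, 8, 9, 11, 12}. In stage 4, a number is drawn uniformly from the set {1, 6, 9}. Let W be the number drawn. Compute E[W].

E[W | stage 1] = (4+8+9+13)/4 = 17/2.
E[W | stage 2] = (4+7+11+14)/4 = 9.
E[W | stage 3] = (7+8+9+11+12)/5 = 47/5.
E[W | stage 4] = (1+6+9)/3 = 16/3.
E[W] = (4/15)·(17/2) + (1/3)·(9) + (4/15)·(47/5) + (2/15)·(16/3) = 1909/225.

1909/225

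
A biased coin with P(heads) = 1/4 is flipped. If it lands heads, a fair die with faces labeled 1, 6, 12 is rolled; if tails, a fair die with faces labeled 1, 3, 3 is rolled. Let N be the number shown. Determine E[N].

10/3

E[N | heads] = (1+6+12)/3 = 19/3.
E[N | tails] = (1+3+3)/3 = 7/3.
E[N] = (1/4)·(19/3) + (3/4)·(7/3) = 10/3.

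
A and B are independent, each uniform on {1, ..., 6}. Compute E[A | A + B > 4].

P(A + B > 4) = 5/6.
Summing A·P(x,y) over outcomes with A + B > 4 gives 29/9.
E[A | A + B > 4] = (29/9) / (5/6) = 58/15.

58/15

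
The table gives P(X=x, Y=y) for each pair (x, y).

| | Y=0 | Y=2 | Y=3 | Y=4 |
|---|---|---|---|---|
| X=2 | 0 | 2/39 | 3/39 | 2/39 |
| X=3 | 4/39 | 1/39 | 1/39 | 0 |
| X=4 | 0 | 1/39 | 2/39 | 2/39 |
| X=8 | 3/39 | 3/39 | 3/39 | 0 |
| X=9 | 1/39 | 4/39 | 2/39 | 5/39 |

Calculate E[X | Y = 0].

45/8

P(Y = 0) = 8/39.
Σ X·P over the event = 3·(4/39) + 8·(3/39) + 9·(1/39) = 15/13.
E[X | Y = 0] = (15/13) / (8/39) = 45/8.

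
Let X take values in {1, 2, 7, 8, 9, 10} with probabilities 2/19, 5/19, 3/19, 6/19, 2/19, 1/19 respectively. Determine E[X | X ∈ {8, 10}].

58/7

P(X ∈ {8, 10}) = 7/19.
Σ over the event: 8·6/19 + 10·1/19 = 58/19.
E[X | X ∈ {8, 10}] = (58/19) / (7/19) = 58/7.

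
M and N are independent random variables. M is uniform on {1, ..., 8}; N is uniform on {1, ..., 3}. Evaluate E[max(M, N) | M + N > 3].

P(M + N > 3) = 7/8.
Summing max(M,N)·P(x,y) over outcomes with M + N > 3 gives 107/24.
E[max(M, N) | M + N > 3] = (107/24) / (7/8) = 107/21.

107/21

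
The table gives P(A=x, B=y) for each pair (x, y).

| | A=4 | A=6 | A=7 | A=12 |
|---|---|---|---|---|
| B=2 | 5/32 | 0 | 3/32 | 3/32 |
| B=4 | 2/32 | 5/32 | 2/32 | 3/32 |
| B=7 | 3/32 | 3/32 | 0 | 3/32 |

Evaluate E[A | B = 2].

P(B = 2) = 11/32.
Σ A·P over the event = 4·(5/32) + 7·(3/32) + 12·(3/32) = 77/32.
E[A | B = 2] = (77/32) / (11/32) = 7.

7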